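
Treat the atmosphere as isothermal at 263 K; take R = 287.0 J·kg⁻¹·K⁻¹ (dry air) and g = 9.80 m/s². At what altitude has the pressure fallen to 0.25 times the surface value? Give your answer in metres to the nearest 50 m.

Scale height: H = RT/g = 287.0 × 263 / 9.80 = 7702.1 m.
Set P/P₀ = exp(−z/H) = 0.25, so z = −H ln(0.25).
−ln(0.25) = 1.3863; z = 7702.1 × 1.3863 = 10677 m.

z ≈ 10700 m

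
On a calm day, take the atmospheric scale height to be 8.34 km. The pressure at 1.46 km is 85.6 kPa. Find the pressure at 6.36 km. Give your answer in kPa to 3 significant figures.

P ≈ 47.6 kPa

Between two levels, P₂ = P₁ exp(−Δz/H) with Δz = z₂ − z₁.
Δz = 6360.0 − 1460.0 = 4900.0 m; Δz/H = 4900.0/8340.0 = 0.58753.
P₂ = 85.6 × exp(−0.58753) = 85.6 × 0.55570 = 47.568 kPa.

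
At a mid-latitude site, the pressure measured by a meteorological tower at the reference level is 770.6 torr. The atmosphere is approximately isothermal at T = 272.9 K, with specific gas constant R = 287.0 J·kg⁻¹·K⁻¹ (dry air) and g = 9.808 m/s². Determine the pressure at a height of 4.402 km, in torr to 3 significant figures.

Scale height: H = RT/g = 287.0 × 272.9 / 9.808 = 7985.6 m.
Barometric formula: P = P₀ exp(−z/H).
z/H = 4402.0/7985.6 = 0.55124; exp(−0.55124) = 0.57623.
P = 770.6 × 0.57623 = 444.04 torr.

P ≈ 444 torr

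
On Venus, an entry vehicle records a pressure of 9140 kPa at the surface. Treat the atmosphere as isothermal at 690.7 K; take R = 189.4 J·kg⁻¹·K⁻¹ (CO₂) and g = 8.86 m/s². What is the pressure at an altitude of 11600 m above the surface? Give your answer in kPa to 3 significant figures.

P ≈ 4170 kPa

Scale height: H = RT/g = 189.4 × 690.7 / 8.86 = 14765 m.
Barometric formula: P = P₀ exp(−z/H).
z/H = 11600/14765 = 0.78564; exp(−0.78564) = 0.45583.
P = 9140 × 0.45583 = 4166.3 kPa.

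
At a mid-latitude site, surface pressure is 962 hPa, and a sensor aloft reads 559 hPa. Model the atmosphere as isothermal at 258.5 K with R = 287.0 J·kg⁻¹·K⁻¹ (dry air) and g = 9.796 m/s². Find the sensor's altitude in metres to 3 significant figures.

Scale height: H = RT/g = 287.0 × 258.5 / 9.796 = 7573.4 m.
Invert the barometric formula: z = H ln(P₀/P).
P₀/P = 962/559 = 1.7209; ln(1.7209) = 0.54285.
z = 7573.4 × 0.54285 = 4111.2 m.

z ≈ 4110 m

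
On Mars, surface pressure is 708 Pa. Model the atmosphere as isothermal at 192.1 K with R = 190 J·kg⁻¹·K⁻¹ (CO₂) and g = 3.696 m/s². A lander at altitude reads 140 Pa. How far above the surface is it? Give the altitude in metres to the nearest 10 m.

z ≈ 16010 m

Scale height: H = RT/g = 190 × 192.1 / 3.696 = 9875.3 m.
Invert the barometric formula: z = H ln(P₀/P).
P₀/P = 708/140 = 5.0571; ln(5.0571) = 1.6208.
z = 9875.3 × 1.6208 = 16006 m.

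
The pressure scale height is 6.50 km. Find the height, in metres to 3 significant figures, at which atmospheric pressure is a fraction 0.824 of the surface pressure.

z ≈ 1260 m

Set P/P₀ = exp(−z/H) = 0.824, so z = −H ln(0.824).
−ln(0.824) = 0.19358; z = 6500.0 × 0.19358 = 1258.3 m.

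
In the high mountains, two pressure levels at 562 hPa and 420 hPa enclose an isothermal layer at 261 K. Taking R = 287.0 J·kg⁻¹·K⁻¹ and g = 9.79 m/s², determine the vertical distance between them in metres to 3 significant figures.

Hypsometric equation: Δz = (R T̄/g) ln(P₁/P₂).
R T̄/g = 287.0 × 261 / 9.79 = 7651.4 m.
ln(562/420) = ln(1.3381) = 0.29125.
Δz = 7651.4 × 0.29125 = 2228.5 m.

Δz ≈ 2230 m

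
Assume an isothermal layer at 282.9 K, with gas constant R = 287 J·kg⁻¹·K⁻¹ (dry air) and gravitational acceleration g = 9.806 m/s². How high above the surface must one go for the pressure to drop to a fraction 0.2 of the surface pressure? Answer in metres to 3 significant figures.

z ≈ 13300 m

Scale height: H = RT/g = 287 × 282.9 / 9.806 = 8279.9 m.
Set P/P₀ = exp(−z/H) = 0.2, so z = −H ln(0.2).
−ln(0.2) = 1.6094; z = 8279.9 × 1.6094 = 13326 m.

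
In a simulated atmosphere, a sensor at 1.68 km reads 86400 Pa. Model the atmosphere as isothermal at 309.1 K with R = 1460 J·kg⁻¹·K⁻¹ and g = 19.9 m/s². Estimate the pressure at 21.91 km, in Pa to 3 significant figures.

P ≈ 35400 Pa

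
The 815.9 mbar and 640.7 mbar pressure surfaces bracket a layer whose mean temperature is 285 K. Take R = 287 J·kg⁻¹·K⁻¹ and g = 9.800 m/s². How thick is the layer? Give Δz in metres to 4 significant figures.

Hypsometric equation: Δz = (R T̄/g) ln(P₁/P₂).
R T̄/g = 287 × 285 / 9.800 = 8346.4 m.
ln(815.9/640.7) = ln(1.2735) = 0.24177.
Δz = 8346.4 × 0.24177 = 2017.9 m.

Δz ≈ 2018 m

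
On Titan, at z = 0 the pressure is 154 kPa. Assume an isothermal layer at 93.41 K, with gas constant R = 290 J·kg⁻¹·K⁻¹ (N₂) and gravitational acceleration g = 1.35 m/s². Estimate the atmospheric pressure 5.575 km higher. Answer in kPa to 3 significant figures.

P ≈ 117 kPa

Scale height: H = RT/g = 290 × 93.41 / 1.35 = 20066 m.
Barometric formula: P = P₀ exp(−z/H).
z/H = 5575.0/20066 = 0.27783; exp(−0.27783) = 0.75743.
P = 154 × 0.75743 = 116.64 kPa.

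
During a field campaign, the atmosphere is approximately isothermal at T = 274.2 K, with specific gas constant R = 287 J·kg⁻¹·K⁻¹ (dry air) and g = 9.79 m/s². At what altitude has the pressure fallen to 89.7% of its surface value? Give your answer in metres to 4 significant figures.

Scale height: H = RT/g = 287 × 274.2 / 9.79 = 8038.3 m.
Set P/P₀ = exp(−z/H) = 0.897, so z = −H ln(0.897).
−ln(0.897) = 0.10870; z = 8038.3 × 0.10870 = 873.76 m.

z ≈ 873.8 m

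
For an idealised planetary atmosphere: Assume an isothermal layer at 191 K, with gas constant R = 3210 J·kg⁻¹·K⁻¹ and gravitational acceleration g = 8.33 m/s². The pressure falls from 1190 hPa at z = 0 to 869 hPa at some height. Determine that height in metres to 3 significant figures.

z ≈ 23100 m

Scale height: H = RT/g = 3210 × 191 / 8.33 = 73603 m.
Invert the barometric formula: z = H ln(P₀/P).
P₀/P = 1190/869 = 1.3694; ln(1.3694) = 0.31437.
z = 73603 × 0.31437 = 23139 m.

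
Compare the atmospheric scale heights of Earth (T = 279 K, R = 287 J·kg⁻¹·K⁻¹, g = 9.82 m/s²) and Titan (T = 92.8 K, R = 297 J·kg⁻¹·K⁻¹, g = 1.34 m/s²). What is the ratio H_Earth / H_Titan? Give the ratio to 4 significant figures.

H = RT/g for each body.
H_Earth = 287 × 279 / 9.82 = 8154.1 m.
H_Titan = 297 × 92.8 / 1.34 = 20568 m.
H_Earth/H_Titan = 8154.1/20568 = 0.39645.

H_Earth/H_Titan ≈ 0.3964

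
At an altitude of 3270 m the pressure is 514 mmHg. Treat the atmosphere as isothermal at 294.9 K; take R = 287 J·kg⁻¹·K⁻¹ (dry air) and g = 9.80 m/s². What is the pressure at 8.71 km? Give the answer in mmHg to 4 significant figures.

P ≈ 273.8 mmHg

Scale height: H = RT/g = 287 × 294.9 / 9.80 = 8636.4 m.
Between two levels, P₂ = P₁ exp(−Δz/H) with Δz = z₂ − z₁.
Δz = 8710.0 − 3270.0 = 5440.0 m; Δz/H = 5440.0/8636.4 = 0.62989.
P₂ = 514 × exp(−0.62989) = 514 × 0.53265 = 273.78 mmHg.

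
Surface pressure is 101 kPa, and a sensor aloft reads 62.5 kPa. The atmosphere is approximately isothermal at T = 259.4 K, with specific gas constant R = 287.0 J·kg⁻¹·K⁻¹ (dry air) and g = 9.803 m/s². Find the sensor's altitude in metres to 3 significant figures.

Scale height: H = RT/g = 287.0 × 259.4 / 9.803 = 7594.4 m.
Invert the barometric formula: z = H ln(P₀/P).
P₀/P = 101/62.5 = 1.6160; ln(1.6160) = 0.47995.
z = 7594.4 × 0.47995 = 3644.9 m.

z ≈ 3640 m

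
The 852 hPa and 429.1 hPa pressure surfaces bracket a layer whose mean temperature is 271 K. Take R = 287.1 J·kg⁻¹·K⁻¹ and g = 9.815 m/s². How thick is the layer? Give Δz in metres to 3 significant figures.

Δz ≈ 5440 m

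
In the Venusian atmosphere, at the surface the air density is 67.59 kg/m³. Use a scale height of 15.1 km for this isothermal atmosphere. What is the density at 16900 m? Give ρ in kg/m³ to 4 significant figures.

ρ ≈ 22.07 kg/m³

In an isothermal atmosphere, density decays like pressure: ρ = ρ₀ exp(−z/H).
z/H = 16900/15100 = 1.1192; exp(−1.1192) = 0.32654.
ρ = 67.59 × 0.32654 = 22.071 kg/m³.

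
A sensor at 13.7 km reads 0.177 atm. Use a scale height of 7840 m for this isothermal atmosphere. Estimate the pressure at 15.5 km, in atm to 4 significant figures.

Between two levels, P₂ = P₁ exp(−Δz/H) with Δz = z₂ − z₁.
Δz = 15500 − 13700 = 1800.0 m; Δz/H = 1800.0/7840.0 = 0.22959.
P₂ = 0.177 × exp(−0.22959) = 0.177 × 0.79486 = 0.14069 atm.

P ≈ 0.1407 atm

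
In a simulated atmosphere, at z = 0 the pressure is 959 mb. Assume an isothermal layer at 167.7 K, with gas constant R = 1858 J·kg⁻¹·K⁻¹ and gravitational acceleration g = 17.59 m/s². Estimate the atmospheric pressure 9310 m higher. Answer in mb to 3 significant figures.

P ≈ 567 mb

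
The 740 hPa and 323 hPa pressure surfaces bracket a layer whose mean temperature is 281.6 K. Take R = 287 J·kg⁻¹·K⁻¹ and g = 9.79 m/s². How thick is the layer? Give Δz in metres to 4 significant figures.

Δz ≈ 6844 m

Hypsometric equation: Δz = (R T̄/g) ln(P₁/P₂).
R T̄/g = 287 × 281.6 / 9.79 = 8255.3 m.
ln(740/323) = ln(2.2910) = 0.82899.
Δz = 8255.3 × 0.82899 = 6843.6 m.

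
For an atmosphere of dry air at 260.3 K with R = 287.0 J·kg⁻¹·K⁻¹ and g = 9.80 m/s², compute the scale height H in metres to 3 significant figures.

The scale height of an isothermal atmosphere is H = RT/g.
H = 287.0 × 260.3 / 9.80 = 74706/9.80 = 7623.1 m.

H ≈ 7620 m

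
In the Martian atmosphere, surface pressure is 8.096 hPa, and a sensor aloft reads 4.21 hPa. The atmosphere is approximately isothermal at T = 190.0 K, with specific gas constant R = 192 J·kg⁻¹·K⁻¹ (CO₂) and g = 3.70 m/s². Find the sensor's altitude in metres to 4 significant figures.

z ≈ 6447 m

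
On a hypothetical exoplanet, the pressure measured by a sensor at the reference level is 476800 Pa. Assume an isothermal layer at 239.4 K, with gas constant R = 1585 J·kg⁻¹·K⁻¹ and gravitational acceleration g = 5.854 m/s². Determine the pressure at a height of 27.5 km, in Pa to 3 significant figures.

P ≈ 312000 Pa

Scale height: H = RT/g = 1585 × 239.4 / 5.854 = 64819 m.
Barometric formula: P = P₀ exp(−z/H).
z/H = 27500/64819 = 0.42426; exp(−0.42426) = 0.65425.
P = 476800 × 0.65425 = 311950 Pa.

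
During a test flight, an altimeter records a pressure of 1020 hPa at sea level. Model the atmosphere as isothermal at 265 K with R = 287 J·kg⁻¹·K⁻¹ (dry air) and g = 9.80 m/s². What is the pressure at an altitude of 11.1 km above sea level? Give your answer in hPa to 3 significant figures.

P ≈ 244 hPa

Scale height: H = RT/g = 287 × 265 / 9.80 = 7760.7 m.
Barometric formula: P = P₀ exp(−z/H).
z/H = 11100/7760.7 = 1.4303; exp(−1.4303) = 0.23924.
P = 1020 × 0.23924 = 244.02 hPa.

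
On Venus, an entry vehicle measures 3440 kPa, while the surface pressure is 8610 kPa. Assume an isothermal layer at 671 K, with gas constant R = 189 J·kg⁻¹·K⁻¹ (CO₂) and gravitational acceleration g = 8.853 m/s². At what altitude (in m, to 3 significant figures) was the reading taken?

Scale height: H = RT/g = 189 × 671 / 8.853 = 14325 m.
Invert the barometric formula: z = H ln(P₀/P).
P₀/P = 8610/3440 = 2.5029; ln(2.5029) = 0.91745.
z = 14325 × 0.91745 = 13142 m.

z ≈ 13100 m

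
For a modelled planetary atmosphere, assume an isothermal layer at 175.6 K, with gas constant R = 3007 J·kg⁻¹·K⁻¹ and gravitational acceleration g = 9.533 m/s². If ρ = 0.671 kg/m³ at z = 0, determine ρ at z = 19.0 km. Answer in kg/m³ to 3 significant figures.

ρ ≈ 0.476 kg/m³

Scale height: H = RT/g = 3007 × 175.6 / 9.533 = 55390 m.
In an isothermal atmosphere, density decays like pressure: ρ = ρ₀ exp(−z/H).
z/H = 19000/55390 = 0.34302; exp(−0.34302) = 0.70962.
ρ = 0.671 × 0.70962 = 0.47616 kg/m³.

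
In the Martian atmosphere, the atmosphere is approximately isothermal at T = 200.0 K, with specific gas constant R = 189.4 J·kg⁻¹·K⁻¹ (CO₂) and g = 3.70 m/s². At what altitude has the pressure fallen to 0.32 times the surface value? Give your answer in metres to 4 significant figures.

z ≈ 11670 m

Scale height: H = RT/g = 189.4 × 200.0 / 3.70 = 10238 m.
Set P/P₀ = exp(−z/H) = 0.32, so z = −H ln(0.32).
−ln(0.32) = 1.1394; z = 10238 × 1.1394 = 11665 m.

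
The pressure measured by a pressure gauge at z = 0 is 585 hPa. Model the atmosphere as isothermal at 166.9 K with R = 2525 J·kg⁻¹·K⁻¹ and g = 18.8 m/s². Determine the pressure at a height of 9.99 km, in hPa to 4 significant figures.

Scale height: H = RT/g = 2525 × 166.9 / 18.8 = 22416 m.
Barometric formula: P = P₀ exp(−z/H).
z/H = 9990.0/22416 = 0.44566; exp(−0.44566) = 0.64040.
P = 585 × 0.64040 = 374.63 hPa.

P ≈ 374.6 hPa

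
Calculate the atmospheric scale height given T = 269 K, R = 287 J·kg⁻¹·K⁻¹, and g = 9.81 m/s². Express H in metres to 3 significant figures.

H ≈ 7870 m

The scale height of an isothermal atmosphere is H = RT/g.
H = 287 × 269 / 9.81 = 77203/9.81 = 7869.8 m.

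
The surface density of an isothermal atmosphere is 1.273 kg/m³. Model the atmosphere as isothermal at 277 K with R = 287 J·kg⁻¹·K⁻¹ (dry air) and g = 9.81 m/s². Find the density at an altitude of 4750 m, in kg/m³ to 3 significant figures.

Scale height: H = RT/g = 287 × 277 / 9.81 = 8103.9 m.
In an isothermal atmosphere, density decays like pressure: ρ = ρ₀ exp(−z/H).
z/H = 4750.0/8103.9 = 0.58614; exp(−0.58614) = 0.55647.
ρ = 1.273 × 0.55647 = 0.70839 kg/m³.

ρ ≈ 0.708 kg/m³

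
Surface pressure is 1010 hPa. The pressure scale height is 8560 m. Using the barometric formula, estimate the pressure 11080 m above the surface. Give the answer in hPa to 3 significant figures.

P ≈ 277 hPa

Barometric formula: P = P₀ exp(−z/H).
z/H = 11080/8560.0 = 1.2944; exp(−1.2944) = 0.27406.
P = 1010 × 0.27406 = 276.80 hPa.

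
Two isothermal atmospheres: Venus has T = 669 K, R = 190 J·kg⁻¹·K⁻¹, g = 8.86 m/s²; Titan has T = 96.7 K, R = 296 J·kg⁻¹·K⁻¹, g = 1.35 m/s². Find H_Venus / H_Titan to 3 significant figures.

H_Venus/H_Titan ≈ 0.677

H = RT/g for each body.
H_Venus = 190 × 669 / 8.86 = 14347 m.
H_Titan = 296 × 96.7 / 1.35 = 21202 m.
H_Venus/H_Titan = 14347/21202 = 0.67668.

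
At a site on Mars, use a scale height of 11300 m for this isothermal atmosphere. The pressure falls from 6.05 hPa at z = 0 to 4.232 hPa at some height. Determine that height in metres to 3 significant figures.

Invert the barometric formula: z = H ln(P₀/P).
P₀/P = 6.05/4.232 = 1.4296; ln(1.4296) = 0.35739.
z = 11300 × 0.35739 = 4038.5 m.

z ≈ 4040 m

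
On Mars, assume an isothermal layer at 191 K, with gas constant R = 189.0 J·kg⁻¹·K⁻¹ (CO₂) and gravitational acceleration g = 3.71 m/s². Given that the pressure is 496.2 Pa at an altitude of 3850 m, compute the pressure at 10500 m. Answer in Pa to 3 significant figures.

P ≈ 251 Pa

Scale height: H = RT/g = 189.0 × 191 / 3.71 = 9730.2 m.
Between two levels, P₂ = P₁ exp(−Δz/H) with Δz = z₂ − z₁.
Δz = 10500 − 3850.0 = 6650.0 m; Δz/H = 6650.0/9730.2 = 0.68344.
P₂ = 496.2 × exp(−0.68344) = 496.2 × 0.50488 = 250.52 Pa.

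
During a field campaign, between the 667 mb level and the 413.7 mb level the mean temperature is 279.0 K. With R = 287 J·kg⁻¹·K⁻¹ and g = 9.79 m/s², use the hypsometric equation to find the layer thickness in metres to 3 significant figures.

Δz ≈ 3910 m

Hypsometric equation: Δz = (R T̄/g) ln(P₁/P₂).
R T̄/g = 287 × 279.0 / 9.79 = 8179.1 m.
ln(667/413.7) = ln(1.6123) = 0.47766.
Δz = 8179.1 × 0.47766 = 3906.8 m.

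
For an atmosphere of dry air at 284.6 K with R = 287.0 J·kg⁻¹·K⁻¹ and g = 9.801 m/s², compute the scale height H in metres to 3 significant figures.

The scale height of an isothermal atmosphere is H = RT/g.
H = 287.0 × 284.6 / 9.801 = 81680/9.801 = 8333.8 m.

H ≈ 8330 m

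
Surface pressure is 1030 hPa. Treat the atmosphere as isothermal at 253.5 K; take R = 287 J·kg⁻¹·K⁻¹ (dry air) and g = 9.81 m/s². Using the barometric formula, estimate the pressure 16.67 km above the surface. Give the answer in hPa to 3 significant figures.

P ≈ 109 hPa

Scale height: H = RT/g = 287 × 253.5 / 9.81 = 7416.4 m.
Barometric formula: P = P₀ exp(−z/H).
z/H = 16670/7416.4 = 2.2477; exp(−2.2477) = 0.10564.
P = 1030 × 0.10564 = 108.81 hPa.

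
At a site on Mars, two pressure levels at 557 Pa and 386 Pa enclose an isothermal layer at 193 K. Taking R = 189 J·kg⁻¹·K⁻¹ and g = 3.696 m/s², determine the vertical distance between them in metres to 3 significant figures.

Δz ≈ 3620 m

Hypsometric equation: Δz = (R T̄/g) ln(P₁/P₂).
R T̄/g = 189 × 193 / 3.696 = 9869.3 m.
ln(557/386) = ln(1.4430) = 0.36672.
Δz = 9869.3 × 0.36672 = 3619.3 m.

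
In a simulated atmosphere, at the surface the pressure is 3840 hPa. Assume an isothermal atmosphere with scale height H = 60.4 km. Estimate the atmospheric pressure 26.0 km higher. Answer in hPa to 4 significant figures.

Barometric formula: P = P₀ exp(−z/H).
z/H = 26000/60400 = 0.43046; exp(−0.43046) = 0.65021.
P = 3840 × 0.65021 = 2496.8 hPa.

P ≈ 2497 hPa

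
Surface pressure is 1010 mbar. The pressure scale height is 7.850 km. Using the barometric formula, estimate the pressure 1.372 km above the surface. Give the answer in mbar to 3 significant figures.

P ≈ 848 mbar

Barometric formula: P = P₀ exp(−z/H).
z/H = 1372.0/7850.0 = 0.17478; exp(−0.17478) = 0.83964.
P = 1010 × 0.83964 = 848.04 mbar.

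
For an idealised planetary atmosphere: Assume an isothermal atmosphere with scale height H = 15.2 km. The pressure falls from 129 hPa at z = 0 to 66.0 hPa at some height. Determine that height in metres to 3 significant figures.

z ≈ 10200 m

Invert the barometric formula: z = H ln(P₀/P).
P₀/P = 129/66.0 = 1.9545; ln(1.9545) = 0.67013.
z = 15200 × 0.67013 = 10186 m.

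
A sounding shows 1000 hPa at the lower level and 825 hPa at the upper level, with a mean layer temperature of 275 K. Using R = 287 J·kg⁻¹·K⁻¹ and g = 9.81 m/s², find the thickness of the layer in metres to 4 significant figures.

Hypsometric equation: Δz = (R T̄/g) ln(P₁/P₂).
R T̄/g = 287 × 275 / 9.81 = 8045.4 m.
ln(1000/825) = ln(1.2121) = 0.19235.
Δz = 8045.4 × 0.19235 = 1547.5 m.

Δz ≈ 1548 m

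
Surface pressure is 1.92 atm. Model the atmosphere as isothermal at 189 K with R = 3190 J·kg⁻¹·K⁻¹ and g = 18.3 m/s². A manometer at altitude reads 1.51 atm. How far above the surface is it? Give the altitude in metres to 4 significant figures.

z ≈ 7914 m

Scale height: H = RT/g = 3190 × 189 / 18.3 = 32946 m.
Invert the barometric formula: z = H ln(P₀/P).
P₀/P = 1.92/1.51 = 1.2715; ln(1.2715) = 0.24020.
z = 32946 × 0.24020 = 7913.6 m.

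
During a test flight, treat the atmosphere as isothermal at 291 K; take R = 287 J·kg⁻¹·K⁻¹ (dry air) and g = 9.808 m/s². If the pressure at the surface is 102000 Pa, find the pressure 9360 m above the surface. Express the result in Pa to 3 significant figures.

Scale height: H = RT/g = 287 × 291 / 9.808 = 8515.2 m.
Barometric formula: P = P₀ exp(−z/H).
z/H = 9360.0/8515.2 = 1.0992; exp(−1.0992) = 0.33314.
P = 102000 × 0.33314 = 33980 Pa.

P ≈ 34000 Pa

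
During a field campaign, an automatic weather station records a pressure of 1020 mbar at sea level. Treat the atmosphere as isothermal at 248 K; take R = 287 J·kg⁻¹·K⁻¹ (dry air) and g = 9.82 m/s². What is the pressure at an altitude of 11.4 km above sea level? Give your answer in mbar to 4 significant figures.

P ≈ 211.6 mbar

Scale height: H = RT/g = 287 × 248 / 9.82 = 7248.1 m.
Barometric formula: P = P₀ exp(−z/H).
z/H = 11400/7248.1 = 1.5728; exp(−1.5728) = 0.20746.
P = 1020 × 0.20746 = 211.61 mbar.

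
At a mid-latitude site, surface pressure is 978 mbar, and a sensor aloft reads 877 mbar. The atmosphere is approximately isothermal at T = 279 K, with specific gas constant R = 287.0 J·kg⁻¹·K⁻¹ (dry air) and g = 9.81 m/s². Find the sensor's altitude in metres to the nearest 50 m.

z ≈ 900 m

Scale height: H = RT/g = 287.0 × 279 / 9.81 = 8162.4 m.
Invert the barometric formula: z = H ln(P₀/P).
P₀/P = 978/877 = 1.1152; ln(1.1152) = 0.10903.
z = 8162.4 × 0.10903 = 889.95 m.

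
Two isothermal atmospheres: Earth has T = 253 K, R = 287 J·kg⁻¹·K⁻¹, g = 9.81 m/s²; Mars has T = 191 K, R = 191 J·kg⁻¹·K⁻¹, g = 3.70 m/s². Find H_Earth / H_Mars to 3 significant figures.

H_Earth/H_Mars ≈ 0.751

H = RT/g for each body.
H_Earth = 287 × 253 / 9.81 = 7401.7 m.
H_Mars = 191 × 191 / 3.70 = 9859.7 m.
H_Earth/H_Mars = 7401.7/9859.7 = 0.75070.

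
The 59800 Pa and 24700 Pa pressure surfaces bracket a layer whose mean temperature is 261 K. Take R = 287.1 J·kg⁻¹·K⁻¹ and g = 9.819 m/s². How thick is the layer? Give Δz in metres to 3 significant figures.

Δz ≈ 6750 m

Hypsometric equation: Δz = (R T̄/g) ln(P₁/P₂).
R T̄/g = 287.1 × 261 / 9.819 = 7631.4 m.
ln(59800/24700) = ln(2.4211) = 0.88422.
Δz = 7631.4 × 0.88422 = 6747.8 m.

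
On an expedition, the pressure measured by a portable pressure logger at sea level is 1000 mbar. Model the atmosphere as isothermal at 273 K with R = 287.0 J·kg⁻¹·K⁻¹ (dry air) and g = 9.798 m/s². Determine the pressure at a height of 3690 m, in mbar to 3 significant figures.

P ≈ 630 mbar

Scale height: H = RT/g = 287.0 × 273 / 9.798 = 7996.6 m.
Barometric formula: P = P₀ exp(−z/H).
z/H = 3690.0/7996.6 = 0.46145; exp(−0.46145) = 0.63037.
P = 1000 × 0.63037 = 630.37 mbar.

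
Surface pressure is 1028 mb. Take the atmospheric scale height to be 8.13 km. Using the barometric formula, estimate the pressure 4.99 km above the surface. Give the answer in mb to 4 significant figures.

P ≈ 556.5 mb

Barometric formula: P = P₀ exp(−z/H).
z/H = 4990.0/8130.0 = 0.61378; exp(−0.61378) = 0.54130.
P = 1028 × 0.54130 = 556.46 mb.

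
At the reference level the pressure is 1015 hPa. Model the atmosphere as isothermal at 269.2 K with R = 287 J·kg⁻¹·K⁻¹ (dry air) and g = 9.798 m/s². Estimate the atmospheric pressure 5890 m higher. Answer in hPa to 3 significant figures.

Scale height: H = RT/g = 287 × 269.2 / 9.798 = 7885.3 m.
Barometric formula: P = P₀ exp(−z/H).
z/H = 5890.0/7885.3 = 0.74696; exp(−0.74696) = 0.47380.
P = 1015 × 0.47380 = 480.91 hPa.

P ≈ 481 hPa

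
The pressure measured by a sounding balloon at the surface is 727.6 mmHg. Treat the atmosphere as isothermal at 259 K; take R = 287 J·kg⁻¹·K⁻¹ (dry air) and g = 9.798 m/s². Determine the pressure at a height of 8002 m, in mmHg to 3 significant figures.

P ≈ 253 mmHg

Scale height: H = RT/g = 287 × 259 / 9.798 = 7586.5 m.
Barometric formula: P = P₀ exp(−z/H).
z/H = 8002.0/7586.5 = 1.0548; exp(−1.0548) = 0.34826.
P = 727.6 × 0.34826 = 253.39 mmHg.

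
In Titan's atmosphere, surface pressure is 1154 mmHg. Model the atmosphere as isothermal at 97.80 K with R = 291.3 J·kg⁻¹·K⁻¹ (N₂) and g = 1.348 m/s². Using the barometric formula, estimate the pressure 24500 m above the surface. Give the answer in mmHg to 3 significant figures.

P ≈ 362 mmHg

Scale height: H = RT/g = 291.3 × 97.80 / 1.348 = 21134 m.
Barometric formula: P = P₀ exp(−z/H).
z/H = 24500/21134 = 1.1593; exp(−1.1593) = 0.31371.
P = 1154 × 0.31371 = 362.02 mmHg.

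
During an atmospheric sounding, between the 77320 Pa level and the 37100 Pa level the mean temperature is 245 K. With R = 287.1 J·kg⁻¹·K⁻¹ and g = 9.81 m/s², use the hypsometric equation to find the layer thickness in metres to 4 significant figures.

Hypsometric equation: Δz = (R T̄/g) ln(P₁/P₂).
R T̄/g = 287.1 × 245 / 9.81 = 7170.2 m.
ln(77320/37100) = ln(2.0841) = 0.73434.
Δz = 7170.2 × 0.73434 = 5265.4 m.

Δz ≈ 5265 m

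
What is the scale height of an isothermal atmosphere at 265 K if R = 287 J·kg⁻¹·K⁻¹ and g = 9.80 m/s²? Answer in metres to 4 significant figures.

The scale height of an isothermal atmosphere is H = RT/g.
H = 287 × 265 / 9.80 = 76055/9.80 = 7760.7 m.

H ≈ 7761 m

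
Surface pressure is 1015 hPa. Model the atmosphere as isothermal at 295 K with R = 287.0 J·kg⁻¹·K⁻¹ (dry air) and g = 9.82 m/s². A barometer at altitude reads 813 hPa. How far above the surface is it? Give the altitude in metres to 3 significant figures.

Scale height: H = RT/g = 287.0 × 295 / 9.82 = 8621.7 m.
Invert the barometric formula: z = H ln(P₀/P).
P₀/P = 1015/813 = 1.2485; ln(1.2485) = 0.22194.
z = 8621.7 × 0.22194 = 1913.5 m.

z ≈ 1910 m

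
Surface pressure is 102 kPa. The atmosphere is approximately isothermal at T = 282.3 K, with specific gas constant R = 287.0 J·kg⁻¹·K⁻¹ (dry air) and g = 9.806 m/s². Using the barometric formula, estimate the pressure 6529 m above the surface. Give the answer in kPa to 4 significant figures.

Scale height: H = RT/g = 287.0 × 282.3 / 9.806 = 8262.3 m.
Barometric formula: P = P₀ exp(−z/H).
z/H = 6529.0/8262.3 = 0.79022; exp(−0.79022) = 0.45374.
P = 102 × 0.45374 = 46.281 kPa.

P ≈ 46.28 kPa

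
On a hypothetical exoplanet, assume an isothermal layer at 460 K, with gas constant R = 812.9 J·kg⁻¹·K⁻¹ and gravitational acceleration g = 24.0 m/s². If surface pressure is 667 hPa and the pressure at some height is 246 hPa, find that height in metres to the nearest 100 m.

z ≈ 15500 m

Scale height: H = RT/g = 812.9 × 460 / 24.0 = 15581 m.
Invert the barometric formula: z = H ln(P₀/P).
P₀/P = 667/246 = 2.7114; ln(2.7114) = 0.99747.
z = 15581 × 0.99747 = 15542 m.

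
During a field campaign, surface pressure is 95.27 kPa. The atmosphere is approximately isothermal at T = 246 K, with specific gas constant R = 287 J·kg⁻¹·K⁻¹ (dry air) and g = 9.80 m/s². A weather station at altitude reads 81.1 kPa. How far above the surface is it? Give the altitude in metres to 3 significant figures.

z ≈ 1160 m

Scale height: H = RT/g = 287 × 246 / 9.80 = 7204.3 m.
Invert the barometric formula: z = H ln(P₀/P).
P₀/P = 95.27/81.1 = 1.1747; ln(1.1747) = 0.16101.
z = 7204.3 × 0.16101 = 1160.0 m.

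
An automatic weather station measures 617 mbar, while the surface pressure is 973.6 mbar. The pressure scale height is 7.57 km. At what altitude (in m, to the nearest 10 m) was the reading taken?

z ≈ 3450 m

Invert the barometric formula: z = H ln(P₀/P).
P₀/P = 973.6/617 = 1.5780; ln(1.5780) = 0.45616.
z = 7570.0 × 0.45616 = 3453.1 m.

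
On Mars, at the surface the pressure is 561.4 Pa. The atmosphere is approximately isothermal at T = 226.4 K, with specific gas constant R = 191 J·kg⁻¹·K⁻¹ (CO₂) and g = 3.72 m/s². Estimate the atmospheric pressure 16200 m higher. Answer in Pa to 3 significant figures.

P ≈ 139 Pa

Scale height: H = RT/g = 191 × 226.4 / 3.72 = 11624 m.
Barometric formula: P = P₀ exp(−z/H).
z/H = 16200/11624 = 1.3937; exp(−1.3937) = 0.24816.
P = 561.4 × 0.24816 = 139.32 Pa.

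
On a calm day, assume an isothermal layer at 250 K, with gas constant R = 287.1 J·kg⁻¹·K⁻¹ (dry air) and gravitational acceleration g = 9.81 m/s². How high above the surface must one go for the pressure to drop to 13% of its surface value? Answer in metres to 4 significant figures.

Scale height: H = RT/g = 287.1 × 250 / 9.81 = 7316.5 m.
Set P/P₀ = exp(−z/H) = 0.13, so z = −H ln(0.13).
−ln(0.13) = 2.0402; z = 7316.5 × 2.0402 = 14927 m.

z ≈ 14930 m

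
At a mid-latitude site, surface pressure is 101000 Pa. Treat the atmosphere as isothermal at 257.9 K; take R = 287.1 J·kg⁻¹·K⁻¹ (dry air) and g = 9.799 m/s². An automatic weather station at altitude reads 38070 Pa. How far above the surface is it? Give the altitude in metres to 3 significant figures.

z ≈ 7370 m

Scale height: H = RT/g = 287.1 × 257.9 / 9.799 = 7556.2 m.
Invert the barometric formula: z = H ln(P₀/P).
P₀/P = 101000/38070 = 2.6530; ln(2.6530) = 0.97569.
z = 7556.2 × 0.97569 = 7372.5 m.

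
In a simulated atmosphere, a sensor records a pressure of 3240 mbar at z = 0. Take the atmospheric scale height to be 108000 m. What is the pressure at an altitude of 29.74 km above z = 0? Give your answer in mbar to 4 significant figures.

P ≈ 2460 mbar

Barometric formula: P = P₀ exp(−z/H).
z/H = 29740/108000 = 0.27537; exp(−0.27537) = 0.75929.
P = 3240 × 0.75929 = 2460.1 mbar.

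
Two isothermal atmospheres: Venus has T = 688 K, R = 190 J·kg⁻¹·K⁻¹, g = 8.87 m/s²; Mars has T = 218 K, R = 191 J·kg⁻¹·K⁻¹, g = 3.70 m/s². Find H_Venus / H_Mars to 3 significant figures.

H = RT/g for each body.
H_Venus = 190 × 688 / 8.87 = 14737 m.
H_Mars = 191 × 218 / 3.70 = 11254 m.
H_Venus/H_Mars = 14737/11254 = 1.3095.

H_Venus/H_Mars ≈ 1.31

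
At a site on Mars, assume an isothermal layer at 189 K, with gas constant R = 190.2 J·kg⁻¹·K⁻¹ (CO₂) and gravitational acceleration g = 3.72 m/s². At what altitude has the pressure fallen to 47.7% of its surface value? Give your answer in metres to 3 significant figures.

z ≈ 7150 m

Scale height: H = RT/g = 190.2 × 189 / 3.72 = 9663.4 m.
Set P/P₀ = exp(−z/H) = 0.477, so z = −H ln(0.477).
−ln(0.477) = 0.74024; z = 9663.4 × 0.74024 = 7153.2 m.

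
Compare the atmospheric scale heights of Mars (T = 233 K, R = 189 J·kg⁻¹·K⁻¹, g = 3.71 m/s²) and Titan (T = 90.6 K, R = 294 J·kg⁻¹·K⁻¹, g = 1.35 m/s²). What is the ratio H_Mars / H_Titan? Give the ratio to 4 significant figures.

H_Mars/H_Titan ≈ 0.6016

H = RT/g for each body.
H_Mars = 189 × 233 / 3.71 = 11870 m.
H_Titan = 294 × 90.6 / 1.35 = 19731 m.
H_Mars/H_Titan = 11870/19731 = 0.60159.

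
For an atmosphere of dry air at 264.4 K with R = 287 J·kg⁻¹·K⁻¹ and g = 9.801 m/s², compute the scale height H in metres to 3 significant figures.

The scale height of an isothermal atmosphere is H = RT/g.
H = 287 × 264.4 / 9.801 = 75883/9.801 = 7742.4 m.

H ≈ 7740 m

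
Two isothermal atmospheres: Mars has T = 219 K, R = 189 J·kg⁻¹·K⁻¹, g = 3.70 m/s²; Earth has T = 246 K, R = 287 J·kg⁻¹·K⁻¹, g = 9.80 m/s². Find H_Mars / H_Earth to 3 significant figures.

H_Mars/H_Earth ≈ 1.55

H = RT/g for each body.
H_Mars = 189 × 219 / 3.70 = 11187 m.
H_Earth = 287 × 246 / 9.80 = 7204.3 m.
H_Mars/H_Earth = 11187/7204.3 = 1.5528.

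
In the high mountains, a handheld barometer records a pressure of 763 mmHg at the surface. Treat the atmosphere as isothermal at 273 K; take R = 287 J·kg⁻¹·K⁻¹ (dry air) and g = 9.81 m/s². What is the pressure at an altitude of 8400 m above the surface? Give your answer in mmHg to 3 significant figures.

Scale height: H = RT/g = 287 × 273 / 9.81 = 7986.9 m.
Barometric formula: P = P₀ exp(−z/H).
z/H = 8400.0/7986.9 = 1.0517; exp(−1.0517) = 0.34934.
P = 763 × 0.34934 = 266.55 mmHg.

P ≈ 267 mmHg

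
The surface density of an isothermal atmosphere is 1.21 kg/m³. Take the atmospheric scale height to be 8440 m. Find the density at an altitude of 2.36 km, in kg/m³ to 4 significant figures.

In an isothermal atmosphere, density decays like pressure: ρ = ρ₀ exp(−z/H).
z/H = 2360.0/8440.0 = 0.27962; exp(−0.27962) = 0.75607.
ρ = 1.21 × 0.75607 = 0.91484 kg/m³.

ρ ≈ 0.9148 kg/m³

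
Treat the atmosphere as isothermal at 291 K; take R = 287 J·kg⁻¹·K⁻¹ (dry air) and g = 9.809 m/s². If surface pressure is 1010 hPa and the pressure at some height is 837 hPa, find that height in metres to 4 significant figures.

z ≈ 1600 m

Scale height: H = RT/g = 287 × 291 / 9.809 = 8514.3 m.
Invert the barometric formula: z = H ln(P₀/P).
P₀/P = 1010/837 = 1.2067; ln(1.2067) = 0.18789.
z = 8514.3 × 0.18789 = 1599.8 m.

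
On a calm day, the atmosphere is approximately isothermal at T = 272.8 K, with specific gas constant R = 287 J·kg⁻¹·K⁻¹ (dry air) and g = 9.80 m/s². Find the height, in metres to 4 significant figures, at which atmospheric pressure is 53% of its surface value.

Scale height: H = RT/g = 287 × 272.8 / 9.80 = 7989.1 m.
Set P/P₀ = exp(−z/H) = 0.53, so z = −H ln(0.53).
−ln(0.53) = 0.63488; z = 7989.1 × 0.63488 = 5072.1 m.

z ≈ 5072 m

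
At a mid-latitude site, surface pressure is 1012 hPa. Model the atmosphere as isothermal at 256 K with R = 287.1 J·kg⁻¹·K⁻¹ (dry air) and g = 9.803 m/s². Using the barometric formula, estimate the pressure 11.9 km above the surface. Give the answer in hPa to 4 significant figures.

P ≈ 207.0 hPa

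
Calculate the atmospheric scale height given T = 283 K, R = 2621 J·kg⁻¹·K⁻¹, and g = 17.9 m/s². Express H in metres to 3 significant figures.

The scale height of an isothermal atmosphere is H = RT/g.
H = 2621 × 283 / 17.9 = 741740/17.9 = 41438 m.

H ≈ 41400 m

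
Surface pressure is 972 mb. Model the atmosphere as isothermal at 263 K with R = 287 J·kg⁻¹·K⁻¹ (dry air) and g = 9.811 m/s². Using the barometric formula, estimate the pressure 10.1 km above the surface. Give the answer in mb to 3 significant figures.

P ≈ 262 mb

Scale height: H = RT/g = 287 × 263 / 9.811 = 7693.5 m.
Barometric formula: P = P₀ exp(−z/H).
z/H = 10100/7693.5 = 1.3128; exp(−1.3128) = 0.26907.
P = 972 × 0.26907 = 261.54 mb.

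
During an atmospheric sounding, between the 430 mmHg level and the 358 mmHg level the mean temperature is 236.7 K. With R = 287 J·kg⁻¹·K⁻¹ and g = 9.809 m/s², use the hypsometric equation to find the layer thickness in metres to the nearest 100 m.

Hypsometric equation: Δz = (R T̄/g) ln(P₁/P₂).
R T̄/g = 287 × 236.7 / 9.809 = 6925.6 m.
ln(430/358) = ln(1.2011) = 0.18324.
Δz = 6925.6 × 0.18324 = 1269.0 m.

Δz ≈ 1300 m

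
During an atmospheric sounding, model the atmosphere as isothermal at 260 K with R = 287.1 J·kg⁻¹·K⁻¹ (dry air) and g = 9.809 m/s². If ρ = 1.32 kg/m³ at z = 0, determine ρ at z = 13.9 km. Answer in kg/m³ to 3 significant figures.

Scale height: H = RT/g = 287.1 × 260 / 9.809 = 7610.0 m.
In an isothermal atmosphere, density decays like pressure: ρ = ρ₀ exp(−z/H).
z/H = 13900/7610.0 = 1.8265; exp(−1.8265) = 0.16098.
ρ = 1.32 × 0.16098 = 0.21249 kg/m³.

ρ ≈ 0.212 kg/m³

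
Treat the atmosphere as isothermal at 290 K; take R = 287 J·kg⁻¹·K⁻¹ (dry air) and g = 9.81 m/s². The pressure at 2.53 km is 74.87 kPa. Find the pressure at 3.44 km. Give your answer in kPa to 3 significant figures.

P ≈ 67.3 kPa

Scale height: H = RT/g = 287 × 290 / 9.81 = 8484.2 m.
Between two levels, P₂ = P₁ exp(−Δz/H) with Δz = z₂ − z₁.
Δz = 3440.0 − 2530.0 = 910.00 m; Δz/H = 910.00/8484.2 = 0.10726.
P₂ = 74.87 × exp(−0.10726) = 74.87 × 0.89829 = 67.255 kPa.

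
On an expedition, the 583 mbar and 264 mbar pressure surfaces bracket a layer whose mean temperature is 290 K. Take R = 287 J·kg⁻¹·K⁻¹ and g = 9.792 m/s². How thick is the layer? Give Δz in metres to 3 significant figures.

Hypsometric equation: Δz = (R T̄/g) ln(P₁/P₂).
R T̄/g = 287 × 290 / 9.792 = 8499.8 m.
ln(583/264) = ln(2.2083) = 0.79222.
Δz = 8499.8 × 0.79222 = 6733.7 m.

Δz ≈ 6730 m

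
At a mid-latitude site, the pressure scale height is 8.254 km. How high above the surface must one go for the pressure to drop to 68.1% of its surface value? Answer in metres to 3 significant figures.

z ≈ 3170 m

Set P/P₀ = exp(−z/H) = 0.681, so z = −H ln(0.681).
−ln(0.681) = 0.38419; z = 8254.0 × 0.38419 = 3171.1 m.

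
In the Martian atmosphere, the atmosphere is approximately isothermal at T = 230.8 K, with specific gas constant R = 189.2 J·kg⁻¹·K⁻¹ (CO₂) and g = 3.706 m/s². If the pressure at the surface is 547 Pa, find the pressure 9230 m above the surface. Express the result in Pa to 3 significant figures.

Scale height: H = RT/g = 189.2 × 230.8 / 3.706 = 11783 m.
Barometric formula: P = P₀ exp(−z/H).
z/H = 9230.0/11783 = 0.78333; exp(−0.78333) = 0.45688.
P = 547 × 0.45688 = 249.91 Pa.

P ≈ 250 Pa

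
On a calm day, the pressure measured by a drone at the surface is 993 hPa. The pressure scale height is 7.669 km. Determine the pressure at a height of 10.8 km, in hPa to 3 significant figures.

Barometric formula: P = P₀ exp(−z/H).
z/H = 10800/7669.0 = 1.4083; exp(−1.4083) = 0.24456.
P = 993 × 0.24456 = 242.85 hPa.

P ≈ 243 hPa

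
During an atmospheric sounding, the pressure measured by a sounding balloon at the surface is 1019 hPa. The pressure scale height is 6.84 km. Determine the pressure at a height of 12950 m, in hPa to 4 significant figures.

Barometric formula: P = P₀ exp(−z/H).
z/H = 12950/6840.0 = 1.8933; exp(−1.8933) = 0.15057.
P = 1019 × 0.15057 = 153.43 hPa.

P ≈ 153.4 hPa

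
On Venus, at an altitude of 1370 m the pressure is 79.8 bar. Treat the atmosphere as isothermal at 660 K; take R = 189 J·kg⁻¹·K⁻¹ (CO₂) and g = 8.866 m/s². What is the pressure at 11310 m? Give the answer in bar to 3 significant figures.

P ≈ 39.4 bar

Scale height: H = RT/g = 189 × 660 / 8.866 = 14069 m.
Between two levels, P₂ = P₁ exp(−Δz/H) with Δz = z₂ − z₁.
Δz = 11310 − 1370.0 = 9940.0 m; Δz/H = 9940.0/14069 = 0.70652.
P₂ = 79.8 × exp(−0.70652) = 79.8 × 0.49336 = 39.370 bar.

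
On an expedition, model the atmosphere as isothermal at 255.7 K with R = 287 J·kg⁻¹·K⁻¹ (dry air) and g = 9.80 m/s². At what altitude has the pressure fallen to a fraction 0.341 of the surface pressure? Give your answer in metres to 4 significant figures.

z ≈ 8057 m

Scale height: H = RT/g = 287 × 255.7 / 9.80 = 7488.4 m.
Set P/P₀ = exp(−z/H) = 0.341, so z = −H ln(0.341).
−ln(0.341) = 1.0759; z = 7488.4 × 1.0759 = 8056.8 m.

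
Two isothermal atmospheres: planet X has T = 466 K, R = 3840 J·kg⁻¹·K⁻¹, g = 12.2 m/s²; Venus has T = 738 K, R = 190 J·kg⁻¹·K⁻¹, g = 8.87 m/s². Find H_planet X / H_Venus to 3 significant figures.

H = RT/g for each body.
H_planet X = 3840 × 466 / 12.2 = 146680 m.
H_Venus = 190 × 738 / 8.87 = 15808 m.
H_planet X/H_Venus = 146680/15808 = 9.2788.

H_planet X/H_Venus ≈ 9.28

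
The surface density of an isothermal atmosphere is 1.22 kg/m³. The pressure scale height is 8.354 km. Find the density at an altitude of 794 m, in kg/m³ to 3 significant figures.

ρ ≈ 1.11 kg/m³

In an isothermal atmosphere, density decays like pressure: ρ = ρ₀ exp(−z/H).
z/H = 794.00/8354.0 = 0.095044; exp(−0.095044) = 0.90933.
ρ = 1.22 × 0.90933 = 1.1094 kg/m³.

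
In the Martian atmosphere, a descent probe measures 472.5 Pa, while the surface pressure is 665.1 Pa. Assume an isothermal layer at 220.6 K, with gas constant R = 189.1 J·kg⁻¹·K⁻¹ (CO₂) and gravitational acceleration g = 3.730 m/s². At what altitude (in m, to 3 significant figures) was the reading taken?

Scale height: H = RT/g = 189.1 × 220.6 / 3.730 = 11184 m.
Invert the barometric formula: z = H ln(P₀/P).
P₀/P = 665.1/472.5 = 1.4076; ln(1.4076) = 0.34189.
z = 11184 × 0.34189 = 3823.7 m.

z ≈ 3820 m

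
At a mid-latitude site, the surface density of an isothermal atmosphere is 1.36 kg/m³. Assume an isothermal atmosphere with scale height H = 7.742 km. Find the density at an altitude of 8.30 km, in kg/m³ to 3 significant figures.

ρ ≈ 0.466 kg/m³

In an isothermal atmosphere, density decays like pressure: ρ = ρ₀ exp(−z/H).
z/H = 8300.0/7742.0 = 1.0721; exp(−1.0721) = 0.34229.
ρ = 1.36 × 0.34229 = 0.46551 kg/m³.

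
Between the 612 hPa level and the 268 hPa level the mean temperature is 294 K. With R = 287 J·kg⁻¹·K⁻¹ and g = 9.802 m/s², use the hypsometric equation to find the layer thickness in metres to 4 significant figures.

Δz ≈ 7108 m

Hypsometric equation: Δz = (R T̄/g) ln(P₁/P₂).
R T̄/g = 287 × 294 / 9.802 = 8608.2 m.
ln(612/268) = ln(2.2836) = 0.82575.
Δz = 8608.2 × 0.82575 = 7108.2 m.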